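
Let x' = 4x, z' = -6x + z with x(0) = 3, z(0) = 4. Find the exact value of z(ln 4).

A = [[4,0],[-6,1]]; eigenvalues λ = 4, 1.
Eigenvectors: (-1,2) for λ=4, (0,-1) for λ=1.
From the initial condition, c_1 = -3, c_2 = -10.
z(ln 4) = (-3)(4^4)(2) + (-10)(4^1)(-1) = -1496.

-1496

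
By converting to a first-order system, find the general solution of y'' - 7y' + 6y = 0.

Let x_1 = y, x_2 = y'. Then x_1' = x_2 and x_2' = -6x_1 + 7x_2.
A = [[0,1],[-6,7]]; det(A-λI) = λ^2 - 7λ + 6.
Eigenvalues λ = 6, 1 with eigenvectors (1,6), (1,1).

y(t) = K_1e^(6t) + K_2e^(t)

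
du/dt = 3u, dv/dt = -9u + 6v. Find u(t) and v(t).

u(t) = C_1e^(3t), v(t) = 3C_1e^(3t) + C_2e^(6t)

Coefficient matrix A = [[3, 0], [-9, 6]].
Characteristic polynomial det(A - λI) = λ^2 - 9λ + 18 = 0.
Eigenvalues λ = 3, 6.
For λ=3: (A-λI) row 2 is [-9, 3], so an eigenvector is (1, 3).
For λ=6: (A-λI) row 1 is [-3, 0], so an eigenvector is (0, 1).
General solution: C_1e^(3t)(1,3) + C_2e^(6t)(0,1).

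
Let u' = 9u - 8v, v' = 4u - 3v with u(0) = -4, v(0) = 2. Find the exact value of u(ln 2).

-368

A = [[9,-8],[4,-3]]; eigenvalues λ = 1, 5.
Eigenvectors: (-1,-1) for λ=1, (-2,-1) for λ=5.
From the initial condition, c_1 = -8, c_2 = 6.
u(ln 2) = (-8)(2^1)(-1) + (6)(2^5)(-2) = -368.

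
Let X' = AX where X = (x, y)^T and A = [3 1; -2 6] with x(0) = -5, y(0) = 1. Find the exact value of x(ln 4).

3328

A = [[3,1],[-2,6]]; eigenvalues λ = 5, 4.
Eigenvectors: (1,2) for λ=5, (-1,-1) for λ=4.
From the initial condition, c_1 = 6, c_2 = 11.
x(ln 4) = (6)(4^5)(1) + (11)(4^4)(-1) = 3328.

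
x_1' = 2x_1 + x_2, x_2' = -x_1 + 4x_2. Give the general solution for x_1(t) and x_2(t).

Coefficient matrix A = [[2, 1], [-1, 4]].
Characteristic polynomial det(A - λI) = λ^2 - 6λ + 9 = 0.
Single eigenvalue λ = 3 with algebraic multiplicity 2.
Eigenvector v = (-1,-1); generalized eigenvector w with (A-λI)w=v is (2,1).
General solution: e^(3t)[c_1·v + c_2·(t·v + w)].

x_1(t) = -c_1e^(3t) - c_2te^(3t) + 2c_2e^(3t), x_2(t) = -c_1e^(3t) - c_2te^(3t) + c_2e^(3t)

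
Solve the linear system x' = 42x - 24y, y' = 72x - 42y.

x(t) = 2c_1e^(6t) - c_2e^(-6t), y(t) = 3c_1e^(6t) - 2c_2e^(-6t)

Coefficient matrix A = [[42, -24], [72, -42]].
Characteristic polynomial det(A - λI) = λ^2 - 36 = 0.
Eigenvalues λ = 6, -6.
For λ=6: (A-λI) row 1 is [36, -24], so an eigenvector is (2, 3).
For λ=-6: (A-λI) row 1 is [48, -24], so an eigenvector is (-1, -2).
General solution: c_1e^(6t)(2,3) + c_2e^(-6t)(-1,-2).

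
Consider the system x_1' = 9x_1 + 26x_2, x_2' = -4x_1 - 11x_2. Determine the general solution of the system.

x_1(t) = -2K_1e^(-t)sin(2t) - 3K_1e^(-t)cos(2t) - 3K_2e^(-t)sin(2t) + 2K_2e^(-t)cos(2t), x_2(t) = K_1e^(-t)sin(2t) + K_1e^(-t)cos(2t) + K_2e^(-t)sin(2t) - K_2e^(-t)cos(2t)

Coefficient matrix A = [[9, 26], [-4, -11]].
Characteristic polynomial det(A - λI) = λ^2 + 2λ + 5 = 0.
Eigenvalues λ = -1 ± 2i (complex conjugate pair).
For λ=-1+2i: an eigenvector is (-3,1) - i(-2,1) = (-3 + 2i, 1 - i).
A real fundamental pair from Re and Im of e^((-1+2i)t)v: X_1 = e^(-t)(cos(2t)·(-3,1) + sin(2t)·(-2,1)), X_2 = e^(-t)(sin(2t)·(-3,1) - cos(2t)·(-2,1)).
General solution: K_1X_1 + K_2X_2.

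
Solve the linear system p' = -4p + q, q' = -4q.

Coefficient matrix A = [[-4, 1], [0, -4]].
Characteristic polynomial det(A - λI) = λ^2 + 8λ + 16 = 0.
Single eigenvalue λ = -4 with algebraic multiplicity 2.
Eigenvector v = (-1,0); generalized eigenvector w with (A-λI)w=v is (2,-1).
General solution: e^(-4t)[C_1·v + C_2·(t·v + w)].

p(t) = -C_1e^(-4t) - C_2te^(-4t) + 2C_2e^(-4t), q(t) = -C_2e^(-4t)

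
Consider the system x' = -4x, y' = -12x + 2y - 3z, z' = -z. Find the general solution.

Coefficient matrix A = [[-4, 0, 0], [-12, 2, -3], [0, 0, -1]].
det(A - λI) = 0 gives eigenvalues λ = -4, -1, 2.
For λ=-4: eigenvector (1,2,0).
For λ=-1: eigenvector (0,1,1).
For λ=2: eigenvector (0,-1,0).
General solution: c_1e^(-4t)(1,2,0) + c_2e^(-t)(0,1,1) + c_3e^(2t)(0,-1,0).

x(t) = c_1e^(-4t), y(t) = 2c_1e^(-4t) + c_2e^(-t) - c_3e^(2t), z(t) = c_2e^(-t)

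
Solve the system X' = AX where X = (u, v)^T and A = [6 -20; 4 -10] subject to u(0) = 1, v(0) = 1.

u(t) = -3e^(-2t)sin(4t) + e^(-2t)cos(4t), v(t) = -e^(-2t)sin(4t) + e^(-2t)cos(4t)

Coefficient matrix A = [[6, -20], [4, -10]].
Characteristic polynomial det(A - λI) = λ^2 + 4λ + 20 = 0.
Eigenvalues λ = -2 ± 4i (complex conjugate pair).
For λ=-2+4i: an eigenvector is (-2,-1) - i(1,0) = (-2 - i, -1).
A real fundamental pair from Re and Im of e^((-2+4i)t)v: X_1 = e^(-2t)(cos(4t)·(-2,-1) + sin(4t)·(1,0)), X_2 = e^(-2t)(sin(4t)·(-2,-1) - cos(4t)·(1,0)).
General solution: C_1X_1 + C_2X_2.
Applying u(0)=1, v(0)=1 gives C_1=-1, C_2=1.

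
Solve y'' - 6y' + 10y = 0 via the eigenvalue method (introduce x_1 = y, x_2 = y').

Let x_1 = y, x_2 = y'. Then x_1' = x_2 and x_2' = -10x_1 + 6x_2.
A = [[0,1],[-10,6]]; det(A-λI) = λ^2 - 6λ + 10.
Eigenvalues λ = 3 ± i.

y(t) = K_1e^(3t)cos(t) + K_2e^(3t)sin(t)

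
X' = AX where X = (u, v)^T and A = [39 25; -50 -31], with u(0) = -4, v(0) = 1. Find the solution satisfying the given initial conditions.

Coefficient matrix A = [[39, 25], [-50, -31]].
Characteristic polynomial det(A - λI) = λ^2 - 8λ + 41 = 0.
Eigenvalues λ = 4 ± 5i (complex conjugate pair).
For λ=4+5i: an eigenvector is (2,-3) - i(-1,1) = (2 + i, -3 - i).
A real fundamental pair from Re and Im of e^((4+5i)t)v: X_1 = e^(4t)(cos(5t)·(2,-3) + sin(5t)·(-1,1)), X_2 = e^(4t)(sin(5t)·(2,-3) - cos(5t)·(-1,1)).
General solution: c_1X_1 + c_2X_2.
Applying u(0)=-4, v(0)=1 gives c_1=3, c_2=-10.

u(t) = -23e^(4t)sin(5t) - 4e^(4t)cos(5t), v(t) = 33e^(4t)sin(5t) + e^(4t)cos(5t)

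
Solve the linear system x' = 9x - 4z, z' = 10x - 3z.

x(t) = K_1e^(3t)sin(2t) - K_1e^(3t)cos(2t) - K_2e^(3t)sin(2t) - K_2e^(3t)cos(2t), z(t) = K_1e^(3t)sin(2t) - 2K_1e^(3t)cos(2t) - 2K_2e^(3t)sin(2t) - K_2e^(3t)cos(2t)

Coefficient matrix A = [[9, -4], [10, -3]].
Characteristic polynomial det(A - λI) = λ^2 - 6λ + 13 = 0.
Eigenvalues λ = 3 ± 2i (complex conjugate pair).
For λ=3+2i: an eigenvector is (-1,-2) - i(1,1) = (-1 - i, -2 - i).
A real fundamental pair from Re and Im of e^((3+2i)t)v: X_1 = e^(3t)(cos(2t)·(-1,-2) + sin(2t)·(1,1)), X_2 = e^(3t)(sin(2t)·(-1,-2) - cos(2t)·(1,1)).
General solution: K_1X_1 + K_2X_2.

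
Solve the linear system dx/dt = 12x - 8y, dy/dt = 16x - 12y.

Coefficient matrix A = [[12, -8], [16, -12]].
Characteristic polynomial det(A - λI) = λ^2 - 16 = 0.
Eigenvalues λ = 4, -4.
For λ=4: (A-λI) row 1 is [8, -8], so an eigenvector is (-1, -1).
For λ=-4: (A-λI) row 1 is [16, -8], so an eigenvector is (-1, -2).
General solution: C_1e^(4t)(-1,-1) + C_2e^(-4t)(-1,-2).

x(t) = -C_1e^(4t) - C_2e^(-4t), y(t) = -C_1e^(4t) - 2C_2e^(-4t)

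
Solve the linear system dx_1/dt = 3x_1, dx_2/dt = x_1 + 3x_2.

x_1(t) = -C_2e^(3t), x_2(t) = -C_1e^(3t) - C_2te^(3t) + 2C_2e^(3t)

Coefficient matrix A = [[3, 0], [1, 3]].
Characteristic polynomial det(A - λI) = λ^2 - 6λ + 9 = 0.
Single eigenvalue λ = 3 with algebraic multiplicity 2.
Eigenvector v = (0,-1); generalized eigenvector w with (A-λI)w=v is (-1,2).
General solution: e^(3t)[C_1·v + C_2·(t·v + w)].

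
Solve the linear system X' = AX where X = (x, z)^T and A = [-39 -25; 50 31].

x(t) = -2C_1e^(-4t)sin(5t) + C_1e^(-4t)cos(5t) + C_2e^(-4t)sin(5t) + 2C_2e^(-4t)cos(5t), z(t) = 3C_1e^(-4t)sin(5t) - C_1e^(-4t)cos(5t) - C_2e^(-4t)sin(5t) - 3C_2e^(-4t)cos(5t)

Coefficient matrix A = [[-39, -25], [50, 31]].
Characteristic polynomial det(A - λI) = λ^2 + 8λ + 41 = 0.
Eigenvalues λ = -4 ± 5i (complex conjugate pair).
For λ=-4+5i: an eigenvector is (1,-1) - i(-2,3) = (1 + 2i, -1 - 3i).
A real fundamental pair from Re and Im of e^((-4+5i)t)v: X_1 = e^(-4t)(cos(5t)·(1,-1) + sin(5t)·(-2,3)), X_2 = e^(-4t)(sin(5t)·(1,-1) - cos(5t)·(-2,3)).
General solution: C_1X_1 + C_2X_2.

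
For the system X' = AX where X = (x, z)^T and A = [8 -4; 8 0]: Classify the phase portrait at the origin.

A = [[8,-4],[8,0]]; det(A-λI) = λ^2 - 8λ + 32.
λ = 4 ± 4i: positive real part.

unstable spiral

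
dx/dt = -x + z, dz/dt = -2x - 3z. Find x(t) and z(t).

x(t) = K_1e^(-2t)sin(t) - K_2e^(-2t)cos(t), z(t) = -K_1e^(-2t)sin(t) + K_1e^(-2t)cos(t) + K_2e^(-2t)sin(t) + K_2e^(-2t)cos(t)

Coefficient matrix A = [[-1, 1], [-2, -3]].
Characteristic polynomial det(A - λI) = λ^2 + 4λ + 5 = 0.
Eigenvalues λ = -2 ± i (complex conjugate pair).
For λ=-2+i: an eigenvector is (0,1) - i(1,-1) = (0 - i, 1 + i).
A real fundamental pair from Re and Im of e^((-2+i)t)v: X_1 = e^(-2t)(cos(t)·(0,1) + sin(t)·(1,-1)), X_2 = e^(-2t)(sin(t)·(0,1) - cos(t)·(1,-1)).
General solution: K_1X_1 + K_2X_2.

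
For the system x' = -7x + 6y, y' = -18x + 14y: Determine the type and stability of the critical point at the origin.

A = [[-7,6],[-18,14]]; det(A-λI) = λ^2 - 7λ + 10.
λ = 2, 5: both positive.

unstable node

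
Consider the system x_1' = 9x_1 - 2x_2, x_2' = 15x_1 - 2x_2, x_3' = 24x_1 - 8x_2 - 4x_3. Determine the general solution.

Coefficient matrix A = [[9, -2, 0], [15, -2, 0], [24, -8, -4]].
det(A - λI) = 0 gives eigenvalues λ = 4, 3, -4.
For λ=4: eigenvector (2,5,1).
For λ=3: eigenvector (1,3,0).
For λ=-4: eigenvector (0,0,1).
General solution: C_1e^(4t)(2,5,1) + C_2e^(3t)(1,3,0) + C_3e^(-4t)(0,0,1).

x_1(t) = 2C_1e^(4t) + C_2e^(3t), x_2(t) = 5C_1e^(4t) + 3C_2e^(3t), x_3(t) = C_1e^(4t) + C_3e^(-4t)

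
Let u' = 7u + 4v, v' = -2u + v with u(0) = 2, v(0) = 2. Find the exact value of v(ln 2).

-80

A = [[7,4],[-2,1]]; eigenvalues λ = 5, 3.
Eigenvectors: (2,-1) for λ=5, (-1,1) for λ=3.
From the initial condition, c_1 = 4, c_2 = 6.
v(ln 2) = (4)(2^5)(-1) + (6)(2^3)(1) = -80.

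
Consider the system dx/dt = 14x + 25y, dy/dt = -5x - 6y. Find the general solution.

x(t) = C_1e^(4t)sin(5t) - 2C_1e^(4t)cos(5t) - 2C_2e^(4t)sin(5t) - C_2e^(4t)cos(5t), y(t) = C_1e^(4t)cos(5t) + C_2e^(4t)sin(5t)

Coefficient matrix A = [[14, 25], [-5, -6]].
Characteristic polynomial det(A - λI) = λ^2 - 8λ + 41 = 0.
Eigenvalues λ = 4 ± 5i (complex conjugate pair).
For λ=4+5i: an eigenvector is (-2,1) - i(1,0) = (-2 - i, 1).
A real fundamental pair from Re and Im of e^((4+5i)t)v: X_1 = e^(4t)(cos(5t)·(-2,1) + sin(5t)·(1,0)), X_2 = e^(4t)(sin(5t)·(-2,1) - cos(5t)·(1,0)).
General solution: C_1X_1 + C_2X_2.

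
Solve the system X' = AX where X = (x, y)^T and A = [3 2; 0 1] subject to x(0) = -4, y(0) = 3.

Coefficient matrix A = [[3, 2], [0, 1]].
Characteristic polynomial det(A - λI) = λ^2 - 4λ + 3 = 0.
Eigenvalues λ = 3, 1.
For λ=3: (A-λI) row 1 is [0, 2], so an eigenvector is (1, 0).
For λ=1: (A-λI) row 1 is [2, 2], so an eigenvector is (-1, 1).
General solution: K_1e^(3t)(1,0) + K_2e^(t)(-1,1).
Applying x(0)=-4, y(0)=3 gives K_1=-1, K_2=3.

x(t) = -e^(3t) - 3e^(t), y(t) = 3e^(t)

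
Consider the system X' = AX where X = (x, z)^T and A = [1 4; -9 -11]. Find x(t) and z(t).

x(t) = -2K_1e^(-5t) - 2K_2te^(-5t) - K_2e^(-5t), z(t) = 3K_1e^(-5t) + 3K_2te^(-5t) + K_2e^(-5t)

Coefficient matrix A = [[1, 4], [-9, -11]].
Characteristic polynomial det(A - λI) = λ^2 + 10λ + 25 = 0.
Single eigenvalue λ = -5 with algebraic multiplicity 2.
Eigenvector v = (-2,3); generalized eigenvector w with (A-λI)w=v is (-1,1).
General solution: e^(-5t)[K_1·v + K_2·(t·v + w)].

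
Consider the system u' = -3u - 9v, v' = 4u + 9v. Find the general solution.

Coefficient matrix A = [[-3, -9], [4, 9]].
Characteristic polynomial det(A - λI) = λ^2 - 6λ + 9 = 0.
Single eigenvalue λ = 3 with algebraic multiplicity 2.
Eigenvector v = (3,-2); generalized eigenvector w with (A-λI)w=v is (1,-1).
General solution: e^(3t)[c_1·v + c_2·(t·v + w)].

u(t) = 3c_1e^(3t) + 3c_2te^(3t) + c_2e^(3t), v(t) = -2c_1e^(3t) - 2c_2te^(3t) - c_2e^(3t)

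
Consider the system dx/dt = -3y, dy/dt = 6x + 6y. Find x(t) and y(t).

Coefficient matrix A = [[0, -3], [6, 6]].
Characteristic polynomial det(A - λI) = λ^2 - 6λ + 18 = 0.
Eigenvalues λ = 3 ± 3i (complex conjugate pair).
For λ=3+3i: an eigenvector is (1,-1) - i(0,1) = (1, -1 - i).
A real fundamental pair from Re and Im of e^((3+3i)t)v: X_1 = e^(3t)(cos(3t)·(1,-1) + sin(3t)·(0,1)), X_2 = e^(3t)(sin(3t)·(1,-1) - cos(3t)·(0,1)).
General solution: c_1X_1 + c_2X_2.

x(t) = c_1e^(3t)cos(3t) + c_2e^(3t)sin(3t), y(t) = c_1e^(3t)sin(3t) - c_1e^(3t)cos(3t) - c_2e^(3t)sin(3t) - c_2e^(3t)cos(3t)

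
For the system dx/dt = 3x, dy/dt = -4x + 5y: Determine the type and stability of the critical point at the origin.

A = [[3,0],[-4,5]]; det(A-λI) = λ^2 - 8λ + 15.
λ = 5, 3: both positive.

unstable node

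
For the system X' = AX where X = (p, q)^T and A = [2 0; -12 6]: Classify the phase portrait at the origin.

unstable node

A = [[2,0],[-12,6]]; det(A-λI) = λ^2 - 8λ + 12.
λ = 2, 6: both positive.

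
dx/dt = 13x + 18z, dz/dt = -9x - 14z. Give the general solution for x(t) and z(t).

x(t) = -2C_1e^(4t) - C_2e^(-5t), z(t) = C_1e^(4t) + C_2e^(-5t)

Coefficient matrix A = [[13, 18], [-9, -14]].
Characteristic polynomial det(A - λI) = λ^2 + λ - 20 = 0.
Eigenvalues λ = 4, -5.
For λ=4: (A-λI) row 1 is [9, 18], so an eigenvector is (-2, 1).
For λ=-5: (A-λI) row 1 is [18, 18], so an eigenvector is (-1, 1).
General solution: C_1e^(4t)(-2,1) + C_2e^(-5t)(-1,1).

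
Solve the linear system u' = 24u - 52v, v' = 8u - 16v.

Coefficient matrix A = [[24, -52], [8, -16]].
Characteristic polynomial det(A - λI) = λ^2 - 8λ + 32 = 0.
Eigenvalues λ = 4 ± 4i (complex conjugate pair).
For λ=4+4i: an eigenvector is (2,1) - i(-3,-1) = (2 + 3i, 1 + i).
A real fundamental pair from Re and Im of e^((4+4i)t)v: X_1 = e^(4t)(cos(4t)·(2,1) + sin(4t)·(-3,-1)), X_2 = e^(4t)(sin(4t)·(2,1) - cos(4t)·(-3,-1)).
General solution: C_1X_1 + C_2X_2.

u(t) = -3C_1e^(4t)sin(4t) + 2C_1e^(4t)cos(4t) + 2C_2e^(4t)sin(4t) + 3C_2e^(4t)cos(4t), v(t) = -C_1e^(4t)sin(4t) + C_1e^(4t)cos(4t) + C_2e^(4t)sin(4t) + C_2e^(4t)cos(4t)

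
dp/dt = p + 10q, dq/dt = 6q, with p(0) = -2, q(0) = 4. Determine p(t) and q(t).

Coefficient matrix A = [[1, 10], [0, 6]].
Characteristic polynomial det(A - λI) = λ^2 - 7λ + 6 = 0.
Eigenvalues λ = 6, 1.
For λ=6: (A-λI) row 1 is [-5, 10], so an eigenvector is (2, 1).
For λ=1: (A-λI) row 1 is [0, 10], so an eigenvector is (1, 0).
General solution: C_1e^(6t)(2,1) + C_2e^(t)(1,0).
Applying p(0)=-2, q(0)=4 gives C_1=4, C_2=-10.

p(t) = 8e^(6t) - 10e^(t), q(t) = 4e^(6t)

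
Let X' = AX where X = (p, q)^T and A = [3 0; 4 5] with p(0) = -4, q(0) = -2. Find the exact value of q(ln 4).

-9728

A = [[3,0],[4,5]]; eigenvalues λ = 5, 3.
Eigenvectors: (0,-1) for λ=5, (1,-2) for λ=3.
From the initial condition, c_1 = 10, c_2 = -4.
q(ln 4) = (10)(4^5)(-1) + (-4)(4^3)(-2) = -9728.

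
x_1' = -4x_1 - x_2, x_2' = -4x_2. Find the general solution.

x_1(t) = c_1e^(-4t) + c_2te^(-4t) + 3c_2e^(-4t), x_2(t) = -c_2e^(-4t)

Coefficient matrix A = [[-4, -1], [0, -4]].
Characteristic polynomial det(A - λI) = λ^2 + 8λ + 16 = 0.
Single eigenvalue λ = -4 with algebraic multiplicity 2.
Eigenvector v = (1,0); generalized eigenvector w with (A-λI)w=v is (3,-1).
General solution: e^(-4t)[c_1·v + c_2·(t·v + w)].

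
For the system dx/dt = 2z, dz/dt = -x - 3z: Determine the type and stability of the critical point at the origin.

stable node

A = [[0,2],[-1,-3]]; det(A-λI) = λ^2 + 3λ + 2.
λ = -1, -2: both negative.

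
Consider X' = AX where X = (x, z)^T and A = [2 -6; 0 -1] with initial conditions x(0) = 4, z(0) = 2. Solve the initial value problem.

x(t) = 4e^(-t), z(t) = 2e^(-t)

Coefficient matrix A = [[2, -6], [0, -1]].
Characteristic polynomial det(A - λI) = λ^2 - λ - 2 = 0.
Eigenvalues λ = -1, 2.
For λ=-1: (A-λI) row 1 is [3, -6], so an eigenvector is (2, 1).
For λ=2: (A-λI) row 1 is [0, -6], so an eigenvector is (1, 0).
General solution: K_1e^(-t)(2,1) + K_2e^(2t)(1,0).
Applying x(0)=4, z(0)=2 gives K_1=2, K_2=0.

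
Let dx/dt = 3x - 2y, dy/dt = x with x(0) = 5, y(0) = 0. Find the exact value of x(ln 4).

140

A = [[3,-2],[1,0]]; eigenvalues λ = 2, 1.
Eigenvectors: (2,1) for λ=2, (-1,-1) for λ=1.
From the initial condition, c_1 = 5, c_2 = 5.
x(ln 4) = (5)(4^2)(2) + (5)(4^1)(-1) = 140.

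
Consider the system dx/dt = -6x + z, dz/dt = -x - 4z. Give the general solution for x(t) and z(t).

x(t) = C_1e^(-5t) + C_2te^(-5t) + C_2e^(-5t), z(t) = C_1e^(-5t) + C_2te^(-5t) + 2C_2e^(-5t)

Coefficient matrix A = [[-6, 1], [-1, -4]].
Characteristic polynomial det(A - λI) = λ^2 + 10λ + 25 = 0.
Single eigenvalue λ = -5 with algebraic multiplicity 2.
Eigenvector v = (1,1); generalized eigenvector w with (A-λI)w=v is (1,2).
General solution: e^(-5t)[C_1·v + C_2·(t·v + w)].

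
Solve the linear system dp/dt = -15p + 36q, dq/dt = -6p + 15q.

p(t) = 3C_1e^(-3t) + 2C_2e^(3t), q(t) = C_1e^(-3t) + C_2e^(3t)

Coefficient matrix A = [[-15, 36], [-6, 15]].
Characteristic polynomial det(A - λI) = λ^2 - 9 = 0.
Eigenvalues λ = -3, 3.
For λ=-3: (A-λI) row 1 is [-12, 36], so an eigenvector is (3, 1).
For λ=3: (A-λI) row 1 is [-18, 36], so an eigenvector is (2, 1).
General solution: C_1e^(-3t)(3,1) + C_2e^(3t)(2,1).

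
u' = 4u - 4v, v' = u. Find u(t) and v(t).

Coefficient matrix A = [[4, -4], [1, 0]].
Characteristic polynomial det(A - λI) = λ^2 - 4λ + 4 = 0.
Single eigenvalue λ = 2 with algebraic multiplicity 2.
Eigenvector v = (2,1); generalized eigenvector w with (A-λI)w=v is (3,1).
General solution: e^(2t)[c_1·v + c_2·(t·v + w)].

u(t) = 2c_1e^(2t) + 2c_2te^(2t) + 3c_2e^(2t), v(t) = c_1e^(2t) + c_2te^(2t) + c_2e^(2t)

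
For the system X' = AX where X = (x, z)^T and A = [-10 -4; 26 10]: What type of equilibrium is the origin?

center

A = [[-10,-4],[26,10]]; det(A-λI) = λ^2 + 4.
λ = 0 ± 2i: zero real part.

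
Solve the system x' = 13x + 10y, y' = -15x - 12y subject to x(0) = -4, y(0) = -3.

x(t) = -18e^(3t) + 14e^(-2t), y(t) = 18e^(3t) - 21e^(-2t)

Coefficient matrix A = [[13, 10], [-15, -12]].
Characteristic polynomial det(A - λI) = λ^2 - λ - 6 = 0.
Eigenvalues λ = 3, -2.
For λ=3: (A-λI) row 1 is [10, 10], so an eigenvector is (1, -1).
For λ=-2: (A-λI) row 1 is [15, 10], so an eigenvector is (2, -3).
General solution: K_1e^(3t)(1,-1) + K_2e^(-2t)(2,-3).
Applying x(0)=-4, y(0)=-3 gives K_1=-18, K_2=7.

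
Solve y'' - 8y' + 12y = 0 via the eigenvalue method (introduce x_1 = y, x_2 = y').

y(t) = C_1e^(2t) + C_2e^(6t)

Let x_1 = y, x_2 = y'. Then x_1' = x_2 and x_2' = -12x_1 + 8x_2.
A = [[0,1],[-12,8]]; det(A-λI) = λ^2 - 8λ + 12.
Eigenvalues λ = 2, 6 with eigenvectors (1,2), (1,6).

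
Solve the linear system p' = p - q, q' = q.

Coefficient matrix A = [[1, -1], [0, 1]].
Characteristic polynomial det(A - λI) = λ^2 - 2λ + 1 = 0.
Single eigenvalue λ = 1 with algebraic multiplicity 2.
Eigenvector v = (1,0); generalized eigenvector w with (A-λI)w=v is (2,-1).
General solution: e^(t)[c_1·v + c_2·(t·v + w)].

p(t) = c_1e^(t) + c_2te^(t) + 2c_2e^(t), q(t) = -c_2e^(t)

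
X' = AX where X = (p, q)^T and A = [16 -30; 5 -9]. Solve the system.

p(t) = 3K_1e^(6t) + 2K_2e^(t), q(t) = K_1e^(6t) + K_2e^(t)

Coefficient matrix A = [[16, -30], [5, -9]].
Characteristic polynomial det(A - λI) = λ^2 - 7λ + 6 = 0.
Eigenvalues λ = 6, 1.
For λ=6: (A-λI) row 1 is [10, -30], so an eigenvector is (3, 1).
For λ=1: (A-λI) row 1 is [15, -30], so an eigenvector is (2, 1).
General solution: K_1e^(6t)(3,1) + K_2e^(t)(2,1).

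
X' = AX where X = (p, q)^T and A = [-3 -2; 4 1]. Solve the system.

Coefficient matrix A = [[-3, -2], [4, 1]].
Characteristic polynomial det(A - λI) = λ^2 + 2λ + 5 = 0.
Eigenvalues λ = -1 ± 2i (complex conjugate pair).
For λ=-1+2i: an eigenvector is (0,1) - i(-1,1) = (0 + i, 1 - i).
A real fundamental pair from Re and Im of e^((-1+2i)t)v: X_1 = e^(-t)(cos(2t)·(0,1) + sin(2t)·(-1,1)), X_2 = e^(-t)(sin(2t)·(0,1) - cos(2t)·(-1,1)).
General solution: c_1X_1 + c_2X_2.

p(t) = -c_1e^(-t)sin(2t) + c_2e^(-t)cos(2t), q(t) = c_1e^(-t)sin(2t) + c_1e^(-t)cos(2t) + c_2e^(-t)sin(2t) - c_2e^(-t)cos(2t)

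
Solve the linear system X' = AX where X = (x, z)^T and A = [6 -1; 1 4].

Coefficient matrix A = [[6, -1], [1, 4]].
Characteristic polynomial det(A - λI) = λ^2 - 10λ + 25 = 0.
Single eigenvalue λ = 5 with algebraic multiplicity 2.
Eigenvector v = (-1,-1); generalized eigenvector w with (A-λI)w=v is (0,1).
General solution: e^(5t)[K_1·v + K_2·(t·v + w)].

x(t) = -K_1e^(5t) - K_2te^(5t), z(t) = -K_1e^(5t) - K_2te^(5t) + K_2e^(5t)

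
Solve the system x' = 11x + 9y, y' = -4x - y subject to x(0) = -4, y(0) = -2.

x(t) = -42te^(5t) - 4e^(5t), y(t) = 28te^(5t) - 2e^(5t)

Coefficient matrix A = [[11, 9], [-4, -1]].
Characteristic polynomial det(A - λI) = λ^2 - 10λ + 25 = 0.
Single eigenvalue λ = 5 with algebraic multiplicity 2.
Eigenvector v = (3,-2); generalized eigenvector w with (A-λI)w=v is (-1,1).
General solution: e^(5t)[K_1·v + K_2·(t·v + w)].
Applying x(0)=-4, y(0)=-2 gives K_1=-6, K_2=-14.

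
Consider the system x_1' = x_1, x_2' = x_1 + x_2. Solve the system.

x_1(t) = K_2e^(t), x_2(t) = K_1e^(t) + K_2te^(t) - 2K_2e^(t)

Coefficient matrix A = [[1, 0], [1, 1]].
Characteristic polynomial det(A - λI) = λ^2 - 2λ + 1 = 0.
Single eigenvalue λ = 1 with algebraic multiplicity 2.
Eigenvector v = (0,1); generalized eigenvector w with (A-λI)w=v is (1,-2).
General solution: e^(t)[K_1·v + K_2·(t·v + w)].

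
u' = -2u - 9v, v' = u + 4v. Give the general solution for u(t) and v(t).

u(t) = 3K_1e^(t) + 3K_2te^(t) + 2K_2e^(t), v(t) = -K_1e^(t) - K_2te^(t) - K_2e^(t)

Coefficient matrix A = [[-2, -9], [1, 4]].
Characteristic polynomial det(A - λI) = λ^2 - 2λ + 1 = 0.
Single eigenvalue λ = 1 with algebraic multiplicity 2.
Eigenvector v = (3,-1); generalized eigenvector w with (A-λI)w=v is (2,-1).
General solution: e^(t)[K_1·v + K_2·(t·v + w)].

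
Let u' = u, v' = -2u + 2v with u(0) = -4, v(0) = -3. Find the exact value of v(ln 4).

48

A = [[1,0],[-2,2]]; eigenvalues λ = 2, 1.
Eigenvectors: (0,1) for λ=2, (-1,-2) for λ=1.
From the initial condition, c_1 = 5, c_2 = 4.
v(ln 4) = (5)(4^2)(1) + (4)(4^1)(-2) = 48.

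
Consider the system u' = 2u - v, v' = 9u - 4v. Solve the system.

Coefficient matrix A = [[2, -1], [9, -4]].
Characteristic polynomial det(A - λI) = λ^2 + 2λ + 1 = 0.
Single eigenvalue λ = -1 with algebraic multiplicity 2.
Eigenvector v = (1,3); generalized eigenvector w with (A-λI)w=v is (0,-1).
General solution: e^(-t)[C_1·v + C_2·(t·v + w)].

u(t) = C_1e^(-t) + C_2te^(-t), v(t) = 3C_1e^(-t) + 3C_2te^(-t) - C_2e^(-t)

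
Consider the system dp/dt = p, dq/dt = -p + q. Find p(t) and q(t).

Coefficient matrix A = [[1, 0], [-1, 1]].
Characteristic polynomial det(A - λI) = λ^2 - 2λ + 1 = 0.
Single eigenvalue λ = 1 with algebraic multiplicity 2.
Eigenvector v = (0,1); generalized eigenvector w with (A-λI)w=v is (-1,-2).
General solution: e^(t)[C_1·v + C_2·(t·v + w)].

p(t) = -C_2e^(t), q(t) = C_1e^(t) + C_2te^(t) - 2C_2e^(t)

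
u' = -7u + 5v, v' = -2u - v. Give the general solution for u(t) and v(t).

u(t) = -2C_1e^(-4t)sin(t) - C_1e^(-4t)cos(t) - C_2e^(-4t)sin(t) + 2C_2e^(-4t)cos(t), v(t) = -C_1e^(-4t)sin(t) - C_1e^(-4t)cos(t) - C_2e^(-4t)sin(t) + C_2e^(-4t)cos(t)

Coefficient matrix A = [[-7, 5], [-2, -1]].
Characteristic polynomial det(A - λI) = λ^2 + 8λ + 17 = 0.
Eigenvalues λ = -4 ± i (complex conjugate pair).
For λ=-4+i: an eigenvector is (-1,-1) - i(-2,-1) = (-1 + 2i, -1 + i).
A real fundamental pair from Re and Im of e^((-4+i)t)v: X_1 = e^(-4t)(cos(t)·(-1,-1) + sin(t)·(-2,-1)), X_2 = e^(-4t)(sin(t)·(-1,-1) - cos(t)·(-2,-1)).
General solution: C_1X_1 + C_2X_2.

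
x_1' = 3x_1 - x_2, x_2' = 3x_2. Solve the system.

x_1(t) = K_1e^(3t) + K_2te^(3t) + K_2e^(3t), x_2(t) = -K_2e^(3t)

Coefficient matrix A = [[3, -1], [0, 3]].
Characteristic polynomial det(A - λI) = λ^2 - 6λ + 9 = 0.
Single eigenvalue λ = 3 with algebraic multiplicity 2.
Eigenvector v = (1,0); generalized eigenvector w with (A-λI)w=v is (1,-1).
General solution: e^(3t)[K_1·v + K_2·(t·v + w)].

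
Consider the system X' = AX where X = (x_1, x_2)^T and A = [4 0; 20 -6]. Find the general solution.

x_1(t) = c_2e^(4t), x_2(t) = -c_1e^(-6t) + 2c_2e^(4t)

Coefficient matrix A = [[4, 0], [20, -6]].
Characteristic polynomial det(A - λI) = λ^2 + 2λ - 24 = 0.
Eigenvalues λ = -6, 4.
For λ=-6: (A-λI) row 1 is [10, 0], so an eigenvector is (0, -1).
For λ=4: (A-λI) row 2 is [20, -10], so an eigenvector is (1, 2).
General solution: c_1e^(-6t)(0,-1) + c_2e^(4t)(1,2).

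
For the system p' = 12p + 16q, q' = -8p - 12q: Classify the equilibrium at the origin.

saddle

A = [[12,16],[-8,-12]]; det(A-λI) = λ^2 - 16.
λ = -4, 4: opposite signs.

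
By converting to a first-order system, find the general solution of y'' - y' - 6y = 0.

Let x_1 = y, x_2 = y'. Then x_1' = x_2 and x_2' = 6x_1 + x_2.
A = [[0,1],[6,1]]; det(A-λI) = λ^2 - λ - 6.
Eigenvalues λ = 3, -2 with eigenvectors (1,3), (1,-2).

y(t) = C_1e^(3t) + C_2e^(-2t)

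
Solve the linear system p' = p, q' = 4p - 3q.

p(t) = C_1e^(t), q(t) = C_1e^(t) - C_2e^(-3t)

Coefficient matrix A = [[1, 0], [4, -3]].
Characteristic polynomial det(A - λI) = λ^2 + 2λ - 3 = 0.
Eigenvalues λ = 1, -3.
For λ=1: (A-λI) row 2 is [4, -4], so an eigenvector is (1, 1).
For λ=-3: (A-λI) row 1 is [4, 0], so an eigenvector is (0, -1).
General solution: C_1e^(t)(1,1) + C_2e^(-3t)(0,-1).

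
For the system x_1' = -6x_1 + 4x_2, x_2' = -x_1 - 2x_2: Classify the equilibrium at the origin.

A = [[-6,4],[-1,-2]]; det(A-λI) = λ^2 + 8λ + 16.
repeated λ = -4 with a single eigenvector.

stable improper node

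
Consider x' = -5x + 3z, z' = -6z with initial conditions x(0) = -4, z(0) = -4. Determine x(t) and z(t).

Coefficient matrix A = [[-5, 3], [0, -6]].
Characteristic polynomial det(A - λI) = λ^2 + 11λ + 30 = 0.
Eigenvalues λ = -6, -5.
For λ=-6: (A-λI) row 1 is [1, 3], so an eigenvector is (-3, 1).
For λ=-5: (A-λI) row 1 is [0, 3], so an eigenvector is (-1, 0).
General solution: c_1e^(-6t)(-3,1) + c_2e^(-5t)(-1,0).
Applying x(0)=-4, z(0)=-4 gives c_1=-4, c_2=16.

x(t) = -16e^(-5t) + 12e^(-6t), z(t) = -4e^(-6t)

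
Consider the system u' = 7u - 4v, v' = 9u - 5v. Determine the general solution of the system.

Coefficient matrix A = [[7, -4], [9, -5]].
Characteristic polynomial det(A - λI) = λ^2 - 2λ + 1 = 0.
Single eigenvalue λ = 1 with algebraic multiplicity 2.
Eigenvector v = (2,3); generalized eigenvector w with (A-λI)w=v is (-1,-2).
General solution: e^(t)[c_1·v + c_2·(t·v + w)].

u(t) = 2c_1e^(t) + 2c_2te^(t) - c_2e^(t), v(t) = 3c_1e^(t) + 3c_2te^(t) - 2c_2e^(t)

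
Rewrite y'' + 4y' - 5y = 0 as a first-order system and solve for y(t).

y(t) = K_1e^(-5t) + K_2e^(t)

Let x_1 = y, x_2 = y'. Then x_1' = x_2 and x_2' = 5x_1 - 4x_2.
A = [[0,1],[5,-4]]; det(A-λI) = λ^2 + 4λ - 5.
Eigenvalues λ = -5, 1 with eigenvectors (1,-5), (1,1).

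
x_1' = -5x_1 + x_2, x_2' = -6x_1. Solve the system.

x_1(t) = -c_1e^(-2t) + c_2e^(-3t), x_2(t) = -3c_1e^(-2t) + 2c_2e^(-3t)

Coefficient matrix A = [[-5, 1], [-6, 0]].
Characteristic polynomial det(A - λI) = λ^2 + 5λ + 6 = 0.
Eigenvalues λ = -2, -3.
For λ=-2: (A-λI) row 1 is [-3, 1], so an eigenvector is (-1, -3).
For λ=-3: (A-λI) row 1 is [-2, 1], so an eigenvector is (1, 2).
General solution: c_1e^(-2t)(-1,-3) + c_2e^(-3t)(1,2).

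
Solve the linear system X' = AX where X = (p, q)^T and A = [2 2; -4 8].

p(t) = c_1e^(6t) - c_2e^(4t), q(t) = 2c_1e^(6t) - c_2e^(4t)

Coefficient matrix A = [[2, 2], [-4, 8]].
Characteristic polynomial det(A - λI) = λ^2 - 10λ + 24 = 0.
Eigenvalues λ = 6, 4.
For λ=6: (A-λI) row 1 is [-4, 2], so an eigenvector is (1, 2).
For λ=4: (A-λI) row 1 is [-2, 2], so an eigenvector is (-1, -1).
General solution: c_1e^(6t)(1,2) + c_2e^(4t)(-1,-1).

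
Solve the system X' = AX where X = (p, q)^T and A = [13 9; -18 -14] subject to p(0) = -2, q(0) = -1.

Coefficient matrix A = [[13, 9], [-18, -14]].
Characteristic polynomial det(A - λI) = λ^2 + λ - 20 = 0.
Eigenvalues λ = 4, -5.
For λ=4: (A-λI) row 1 is [9, 9], so an eigenvector is (-1, 1).
For λ=-5: (A-λI) row 1 is [18, 9], so an eigenvector is (-1, 2).
General solution: K_1e^(4t)(-1,1) + K_2e^(-5t)(-1,2).
Applying p(0)=-2, q(0)=-1 gives K_1=5, K_2=-3.

p(t) = -5e^(4t) + 3e^(-5t), q(t) = 5e^(4t) - 6e^(-5t)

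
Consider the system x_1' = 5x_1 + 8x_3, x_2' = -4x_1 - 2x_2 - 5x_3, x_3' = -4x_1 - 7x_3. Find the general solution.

Coefficient matrix A = [[5, 0, 8], [-4, -2, -5], [-4, 0, -7]].
det(A - λI) = 0 gives eigenvalues λ = 1, -2, -3.
For λ=1: eigenvector (2,-1,-1).
For λ=-2: eigenvector (0,1,0).
For λ=-3: eigenvector (-1,1,1).
General solution: C_1e^(t)(2,-1,-1) + C_2e^(-2t)(0,1,0) + C_3e^(-3t)(-1,1,1).

x_1(t) = 2C_1e^(t) - C_3e^(-3t), x_2(t) = -C_1e^(t) + C_2e^(-2t) + C_3e^(-3t), x_3(t) = -C_1e^(t) + C_3e^(-3t)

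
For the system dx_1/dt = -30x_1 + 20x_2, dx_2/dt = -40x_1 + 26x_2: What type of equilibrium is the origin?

A = [[-30,20],[-40,26]]; det(A-λI) = λ^2 + 4λ + 20.
λ = -2 ± 4i: negative real part.

stable spiral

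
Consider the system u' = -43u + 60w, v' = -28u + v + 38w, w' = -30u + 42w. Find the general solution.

Coefficient matrix A = [[-43, 0, 60], [-28, 1, 38], [-30, 0, 42]].
det(A - λI) = 0 gives eigenvalues λ = 2, 1, -3.
For λ=2: eigenvector (-4,-2,-3).
For λ=1: eigenvector (0,1,0).
For λ=-3: eigenvector (-3,-2,-2).
General solution: C_1e^(2t)(-4,-2,-3) + C_2e^(t)(0,1,0) + C_3e^(-3t)(-3,-2,-2).

u(t) = -4C_1e^(2t) - 3C_3e^(-3t), v(t) = -2C_1e^(2t) + C_2e^(t) - 2C_3e^(-3t), w(t) = -3C_1e^(2t) - 2C_3e^(-3t)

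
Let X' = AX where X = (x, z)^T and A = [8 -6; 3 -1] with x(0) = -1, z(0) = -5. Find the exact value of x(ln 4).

8048

A = [[8,-6],[3,-1]]; eigenvalues λ = 5, 2.
Eigenvectors: (2,1) for λ=5, (-1,-1) for λ=2.
From the initial condition, c_1 = 4, c_2 = 9.
x(ln 4) = (4)(4^5)(2) + (9)(4^2)(-1) = 8048.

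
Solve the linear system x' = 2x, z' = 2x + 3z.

x(t) = C_1e^(2t), z(t) = -2C_1e^(2t) - C_2e^(3t)

Coefficient matrix A = [[2, 0], [2, 3]].
Characteristic polynomial det(A - λI) = λ^2 - 5λ + 6 = 0.
Eigenvalues λ = 2, 3.
For λ=2: (A-λI) row 2 is [2, 1], so an eigenvector is (1, -2).
For λ=3: (A-λI) row 1 is [-1, 0], so an eigenvector is (0, -1).
General solution: C_1e^(2t)(1,-2) + C_2e^(3t)(0,-1).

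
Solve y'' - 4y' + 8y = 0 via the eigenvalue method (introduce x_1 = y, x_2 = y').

y(t) = c_1e^(2t)cos(2t) + c_2e^(2t)sin(2t)

Let x_1 = y, x_2 = y'. Then x_1' = x_2 and x_2' = -8x_1 + 4x_2.
A = [[0,1],[-8,4]]; det(A-λI) = λ^2 - 4λ + 8.
Eigenvalues λ = 2 ± 2i.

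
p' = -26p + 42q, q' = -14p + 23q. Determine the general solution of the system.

Coefficient matrix A = [[-26, 42], [-14, 23]].
Characteristic polynomial det(A - λI) = λ^2 + 3λ - 10 = 0.
Eigenvalues λ = -5, 2.
For λ=-5: (A-λI) row 1 is [-21, 42], so an eigenvector is (2, 1).
For λ=2: (A-λI) row 1 is [-28, 42], so an eigenvector is (3, 2).
General solution: K_1e^(-5t)(2,1) + K_2e^(2t)(3,2).

p(t) = 2K_1e^(-5t) + 3K_2e^(2t), q(t) = K_1e^(-5t) + 2K_2e^(2t)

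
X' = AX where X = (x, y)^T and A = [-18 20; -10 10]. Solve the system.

x(t) = -c_1e^(-4t)sin(2t) + 3c_1e^(-4t)cos(2t) + 3c_2e^(-4t)sin(2t) + c_2e^(-4t)cos(2t), y(t) = -c_1e^(-4t)sin(2t) + 2c_1e^(-4t)cos(2t) + 2c_2e^(-4t)sin(2t) + c_2e^(-4t)cos(2t)

Coefficient matrix A = [[-18, 20], [-10, 10]].
Characteristic polynomial det(A - λI) = λ^2 + 8λ + 20 = 0.
Eigenvalues λ = -4 ± 2i (complex conjugate pair).
For λ=-4+2i: an eigenvector is (3,2) - i(-1,-1) = (3 + i, 2 + i).
A real fundamental pair from Re and Im of e^((-4+2i)t)v: X_1 = e^(-4t)(cos(2t)·(3,2) + sin(2t)·(-1,-1)), X_2 = e^(-4t)(sin(2t)·(3,2) - cos(2t)·(-1,-1)).
General solution: c_1X_1 + c_2X_2.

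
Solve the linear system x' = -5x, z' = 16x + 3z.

x(t) = -c_1e^(-5t), z(t) = 2c_1e^(-5t) - c_2e^(3t)

Coefficient matrix A = [[-5, 0], [16, 3]].
Characteristic polynomial det(A - λI) = λ^2 + 2λ - 15 = 0.
Eigenvalues λ = -5, 3.
For λ=-5: (A-λI) row 2 is [16, 8], so an eigenvector is (-1, 2).
For λ=3: (A-λI) row 1 is [-8, 0], so an eigenvector is (0, -1).
General solution: c_1e^(-5t)(-1,2) + c_2e^(3t)(0,-1).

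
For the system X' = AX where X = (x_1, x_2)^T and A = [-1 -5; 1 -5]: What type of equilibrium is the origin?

stable spiral

A = [[-1,-5],[1,-5]]; det(A-λI) = λ^2 + 6λ + 10.
λ = -3 ± i: negative real part.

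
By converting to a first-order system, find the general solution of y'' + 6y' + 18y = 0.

y(t) = C_1e^(-3t)cos(3t) + C_2e^(-3t)sin(3t)

Let x_1 = y, x_2 = y'. Then x_1' = x_2 and x_2' = -18x_1 - 6x_2.
A = [[0,1],[-18,-6]]; det(A-λI) = λ^2 + 6λ + 18.
Eigenvalues λ = -3 ± 3i.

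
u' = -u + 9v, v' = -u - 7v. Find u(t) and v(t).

u(t) = 3c_1e^(-4t) + 3c_2te^(-4t) + c_2e^(-4t), v(t) = -c_1e^(-4t) - c_2te^(-4t)

Coefficient matrix A = [[-1, 9], [-1, -7]].
Characteristic polynomial det(A - λI) = λ^2 + 8λ + 16 = 0.
Single eigenvalue λ = -4 with algebraic multiplicity 2.
Eigenvector v = (3,-1); generalized eigenvector w with (A-λI)w=v is (1,0).
General solution: e^(-4t)[c_1·v + c_2·(t·v + w)].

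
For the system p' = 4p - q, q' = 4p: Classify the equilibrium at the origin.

unstable improper node

A = [[4,-1],[4,0]]; det(A-λI) = λ^2 - 4λ + 4.
repeated λ = 2 with a single eigenvector.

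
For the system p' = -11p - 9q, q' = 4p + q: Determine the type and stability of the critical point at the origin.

stable improper node

A = [[-11,-9],[4,1]]; det(A-λI) = λ^2 + 10λ + 25.
repeated λ = -5 with a single eigenvector.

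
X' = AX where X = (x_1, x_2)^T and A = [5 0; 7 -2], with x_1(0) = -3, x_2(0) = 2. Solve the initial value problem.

x_1(t) = -3e^(5t), x_2(t) = -3e^(5t) + 5e^(-2t)

Coefficient matrix A = [[5, 0], [7, -2]].
Characteristic polynomial det(A - λI) = λ^2 - 3λ - 10 = 0.
Eigenvalues λ = -2, 5.
For λ=-2: (A-λI) row 1 is [7, 0], so an eigenvector is (0, -1).
For λ=5: (A-λI) row 2 is [7, -7], so an eigenvector is (1, 1).
General solution: c_1e^(-2t)(0,-1) + c_2e^(5t)(1,1).
Applying x_1(0)=-3, x_2(0)=2 gives c_1=-5, c_2=-3.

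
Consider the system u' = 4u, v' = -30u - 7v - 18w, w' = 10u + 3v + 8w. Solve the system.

Coefficient matrix A = [[4, 0, 0], [-30, -7, -18], [10, 3, 8]].
det(A - λI) = 0 gives eigenvalues λ = 4, -1, 2.
For λ=4: eigenvector (1,-6,2).
For λ=-1: eigenvector (0,3,-1).
For λ=2: eigenvector (0,-2,1).
General solution: C_1e^(4t)(1,-6,2) + C_2e^(-t)(0,3,-1) + C_3e^(2t)(0,-2,1).

u(t) = C_1e^(4t), v(t) = -6C_1e^(4t) + 3C_2e^(-t) - 2C_3e^(2t), w(t) = 2C_1e^(4t) - C_2e^(-t) + C_3e^(2t)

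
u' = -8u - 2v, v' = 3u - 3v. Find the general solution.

u(t) = -K_1e^(-6t) + 2K_2e^(-5t), v(t) = K_1e^(-6t) - 3K_2e^(-5t)

Coefficient matrix A = [[-8, -2], [3, -3]].
Characteristic polynomial det(A - λI) = λ^2 + 11λ + 30 = 0.
Eigenvalues λ = -6, -5.
For λ=-6: (A-λI) row 1 is [-2, -2], so an eigenvector is (-1, 1).
For λ=-5: (A-λI) row 1 is [-3, -2], so an eigenvector is (2, -3).
General solution: K_1e^(-6t)(-1,1) + K_2e^(-5t)(2,-3).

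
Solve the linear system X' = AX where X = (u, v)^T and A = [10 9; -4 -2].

u(t) = -3K_1e^(4t) - 3K_2te^(4t) - 2K_2e^(4t), v(t) = 2K_1e^(4t) + 2K_2te^(4t) + K_2e^(4t)

Coefficient matrix A = [[10, 9], [-4, -2]].
Characteristic polynomial det(A - λI) = λ^2 - 8λ + 16 = 0.
Single eigenvalue λ = 4 with algebraic multiplicity 2.
Eigenvector v = (-3,2); generalized eigenvector w with (A-λI)w=v is (-2,1).
General solution: e^(4t)[K_1·v + K_2·(t·v + w)].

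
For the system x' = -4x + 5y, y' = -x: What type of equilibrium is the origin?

A = [[-4,5],[-1,0]]; det(A-λI) = λ^2 + 4λ + 5.
λ = -2 ± i: negative real part.

stable spiral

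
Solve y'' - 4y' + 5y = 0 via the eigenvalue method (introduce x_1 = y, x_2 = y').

y(t) = C_1e^(2t)cos(t) + C_2e^(2t)sin(t)

Let x_1 = y, x_2 = y'. Then x_1' = x_2 and x_2' = -5x_1 + 4x_2.
A = [[0,1],[-5,4]]; det(A-λI) = λ^2 - 4λ + 5.
Eigenvalues λ = 2 ± i.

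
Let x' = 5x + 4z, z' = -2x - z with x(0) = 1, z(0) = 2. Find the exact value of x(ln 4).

364

A = [[5,4],[-2,-1]]; eigenvalues λ = 1, 3.
Eigenvectors: (-1,1) for λ=1, (-2,1) for λ=3.
From the initial condition, c_1 = 5, c_2 = -3.
x(ln 4) = (5)(4^1)(-1) + (-3)(4^3)(-2) = 364.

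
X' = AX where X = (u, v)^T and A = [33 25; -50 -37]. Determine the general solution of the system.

Coefficient matrix A = [[33, 25], [-50, -37]].
Characteristic polynomial det(A - λI) = λ^2 + 4λ + 29 = 0.
Eigenvalues λ = -2 ± 5i (complex conjugate pair).
For λ=-2+5i: an eigenvector is (-2,3) - i(1,-1) = (-2 - i, 3 + i).
A real fundamental pair from Re and Im of e^((-2+5i)t)v: X_1 = e^(-2t)(cos(5t)·(-2,3) + sin(5t)·(1,-1)), X_2 = e^(-2t)(sin(5t)·(-2,3) - cos(5t)·(1,-1)).
General solution: K_1X_1 + K_2X_2.

u(t) = K_1e^(-2t)sin(5t) - 2K_1e^(-2t)cos(5t) - 2K_2e^(-2t)sin(5t) - K_2e^(-2t)cos(5t), v(t) = -K_1e^(-2t)sin(5t) + 3K_1e^(-2t)cos(5t) + 3K_2e^(-2t)sin(5t) + K_2e^(-2t)cos(5t)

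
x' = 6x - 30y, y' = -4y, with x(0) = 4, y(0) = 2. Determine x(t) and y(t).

x(t) = -2e^(6t) + 6e^(-4t), y(t) = 2e^(-4t)

Coefficient matrix A = [[6, -30], [0, -4]].
Characteristic polynomial det(A - λI) = λ^2 - 2λ - 24 = 0.
Eigenvalues λ = 6, -4.
For λ=6: (A-λI) row 1 is [0, -30], so an eigenvector is (-1, 0).
For λ=-4: (A-λI) row 1 is [10, -30], so an eigenvector is (-3, -1).
General solution: K_1e^(6t)(-1,0) + K_2e^(-4t)(-3,-1).
Applying x(0)=4, y(0)=2 gives K_1=2, K_2=-2.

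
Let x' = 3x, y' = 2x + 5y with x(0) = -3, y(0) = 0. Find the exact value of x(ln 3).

A = [[3,0],[2,5]]; eigenvalues λ = 5, 3.
Eigenvectors: (0,-1) for λ=5, (1,-1) for λ=3.
From the initial condition, c_1 = 3, c_2 = -3.
x(ln 3) = (3)(3^5)(0) + (-3)(3^3)(1) = -81.

-81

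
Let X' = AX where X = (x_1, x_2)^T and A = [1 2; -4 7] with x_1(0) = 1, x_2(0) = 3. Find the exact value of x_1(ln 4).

1984

A = [[1,2],[-4,7]]; eigenvalues λ = 5, 3.
Eigenvectors: (-1,-2) for λ=5, (1,1) for λ=3.
From the initial condition, c_1 = -2, c_2 = -1.
x_1(ln 4) = (-2)(4^5)(-1) + (-1)(4^3)(1) = 1984.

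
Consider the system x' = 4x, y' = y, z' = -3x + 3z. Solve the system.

Coefficient matrix A = [[4, 0, 0], [0, 1, 0], [-3, 0, 3]].
det(A - λI) = 0 gives eigenvalues λ = 4, 1, 3.
For λ=4: eigenvector (1,0,-3).
For λ=1: eigenvector (0,1,0).
For λ=3: eigenvector (0,0,1).
General solution: C_1e^(4t)(1,0,-3) + C_2e^(t)(0,1,0) + C_3e^(3t)(0,0,1).

x(t) = C_1e^(4t), y(t) = C_2e^(t), z(t) = -3C_1e^(4t) + C_3e^(3t)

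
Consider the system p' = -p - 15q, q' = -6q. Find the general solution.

p(t) = -3C_1e^(-6t) + C_2e^(-t), q(t) = -C_1e^(-6t)

Coefficient matrix A = [[-1, -15], [0, -6]].
Characteristic polynomial det(A - λI) = λ^2 + 7λ + 6 = 0.
Eigenvalues λ = -6, -1.
For λ=-6: (A-λI) row 1 is [5, -15], so an eigenvector is (-3, -1).
For λ=-1: (A-λI) row 1 is [0, -15], so an eigenvector is (1, 0).
General solution: C_1e^(-6t)(-3,-1) + C_2e^(-t)(1,0).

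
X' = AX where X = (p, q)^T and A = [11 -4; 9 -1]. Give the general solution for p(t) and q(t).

Coefficient matrix A = [[11, -4], [9, -1]].
Characteristic polynomial det(A - λI) = λ^2 - 10λ + 25 = 0.
Single eigenvalue λ = 5 with algebraic multiplicity 2.
Eigenvector v = (-2,-3); generalized eigenvector w with (A-λI)w=v is (-1,-1).
General solution: e^(5t)[C_1·v + C_2·(t·v + w)].

p(t) = -2C_1e^(5t) - 2C_2te^(5t) - C_2e^(5t), q(t) = -3C_1e^(5t) - 3C_2te^(5t) - C_2e^(5t)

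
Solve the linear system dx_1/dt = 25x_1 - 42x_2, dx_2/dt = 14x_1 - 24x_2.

Coefficient matrix A = [[25, -42], [14, -24]].
Characteristic polynomial det(A - λI) = λ^2 - λ - 12 = 0.
Eigenvalues λ = -3, 4.
For λ=-3: (A-λI) row 1 is [28, -42], so an eigenvector is (3, 2).
For λ=4: (A-λI) row 1 is [21, -42], so an eigenvector is (-2, -1).
General solution: c_1e^(-3t)(3,2) + c_2e^(4t)(-2,-1).

x_1(t) = 3c_1e^(-3t) - 2c_2e^(4t), x_2(t) = 2c_1e^(-3t) - c_2e^(4t)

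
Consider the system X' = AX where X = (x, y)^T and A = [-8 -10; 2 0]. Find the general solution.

x(t) = -c_1e^(-4t)sin(2t) - 2c_1e^(-4t)cos(2t) - 2c_2e^(-4t)sin(2t) + c_2e^(-4t)cos(2t), y(t) = c_1e^(-4t)cos(2t) + c_2e^(-4t)sin(2t)

Coefficient matrix A = [[-8, -10], [2, 0]].
Characteristic polynomial det(A - λI) = λ^2 + 8λ + 20 = 0.
Eigenvalues λ = -4 ± 2i (complex conjugate pair).
For λ=-4+2i: an eigenvector is (-2,1) - i(-1,0) = (-2 + i, 1).
A real fundamental pair from Re and Im of e^((-4+2i)t)v: X_1 = e^(-4t)(cos(2t)·(-2,1) + sin(2t)·(-1,0)), X_2 = e^(-4t)(sin(2t)·(-2,1) - cos(2t)·(-1,0)).
General solution: c_1X_1 + c_2X_2.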